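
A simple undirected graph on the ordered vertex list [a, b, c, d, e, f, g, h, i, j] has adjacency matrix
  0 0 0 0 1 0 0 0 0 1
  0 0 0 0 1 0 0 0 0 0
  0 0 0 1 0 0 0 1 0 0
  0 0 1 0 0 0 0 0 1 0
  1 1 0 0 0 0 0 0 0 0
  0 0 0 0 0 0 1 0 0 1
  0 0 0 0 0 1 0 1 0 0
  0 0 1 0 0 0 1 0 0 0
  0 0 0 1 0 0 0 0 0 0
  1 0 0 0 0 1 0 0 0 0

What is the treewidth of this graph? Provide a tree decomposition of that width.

Treewidth 1.
One optimal decomposition is:
Bags: B1 = {d, i}  B2 = {c, d}  B3 = {c, h}  B4 = {g, h}  B5 = {f, g}  B6 = {f, j}  B7 = {a, j}  B8 = {a, e}  B9 = {b, e}
Tree: B1–B2, B2–B3, B3–B4, B4–B5, B5–B6, B6–B7, B7–B8, B8–B9

The largest bag has 2 vertices, giving width 1; this decomposition certifies tw(G) ≤ 1. G has an edge, so its treewidth is at least 1. Combining the bounds, tw(G) = 1.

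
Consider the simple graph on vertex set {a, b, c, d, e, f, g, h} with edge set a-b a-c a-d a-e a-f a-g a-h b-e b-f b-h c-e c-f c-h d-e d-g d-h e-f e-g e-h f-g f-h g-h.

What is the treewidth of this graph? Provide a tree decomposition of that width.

Each bag holds 5 vertices, so the decomposition has width 4, which upper-bounds the treewidth. For the lower bound, the 5 vertices {a, d, e, g, h} are pairwise adjacent, and any tree decomposition puts a clique entirely inside one bag — forcing width ≥ 4. Therefore the treewidth is 4.

Treewidth 4.
One such decomposition:
Bags: B1 = {a, d, e, g, h}  B2 = {a, e, f, g, h}  B3 = {a, b, e, f, h}  B4 = {a, c, e, f, h}
Tree: B1–B2, B2–B3, B2–B4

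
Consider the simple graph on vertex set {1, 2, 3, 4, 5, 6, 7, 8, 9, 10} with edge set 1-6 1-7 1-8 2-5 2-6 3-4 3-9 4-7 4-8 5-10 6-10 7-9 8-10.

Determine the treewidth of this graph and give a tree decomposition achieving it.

The largest bag has 3 vertices, giving width 2; this decomposition certifies tw(G) ≤ 2. Since 3–9–7–4–3 is a cycle in G, G is not acyclic. Forests are exactly the graphs of treewidth ≤ 1, so tw(G) ≥ 2. The upper and lower bounds meet at 2, so that is the treewidth.

Treewidth 2.
One such decomposition:
Bags: B1 = {3, 4, 9}  B2 = {4, 7, 9}  B3 = {4, 7, 8}  B4 = {1, 7, 8}  B5 = {1, 8, 10}  B6 = {1, 6, 10}  B7 = {5, 6, 10}  B8 = {2, 5, 6}
Tree: B1–B2, B2–B3, B3–B4, B4–B5, B5–B6, B6–B7, B7–B8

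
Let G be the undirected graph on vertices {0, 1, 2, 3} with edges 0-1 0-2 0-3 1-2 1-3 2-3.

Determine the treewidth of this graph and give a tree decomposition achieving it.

Treewidth 3.
One optimal decomposition is:
Bags: B1 = {0, 1, 2, 3}
Tree: (single bag)

With just one bag of size 4, the width is 4 − 1 = 3, so tw(G) ≤ 3. Conversely, {0, 1, 2, 3} is a clique of size 4, and the vertices of any clique must share a bag in every tree decomposition; so some bag has ≥ 4 vertices and tw(G) ≥ 3. Combining the bounds, tw(G) = 3.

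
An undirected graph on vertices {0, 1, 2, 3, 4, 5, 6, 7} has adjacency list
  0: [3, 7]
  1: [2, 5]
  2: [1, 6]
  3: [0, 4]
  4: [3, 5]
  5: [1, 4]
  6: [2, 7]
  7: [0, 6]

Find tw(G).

2

A width-2 tree decomposition is:
Bags: B1 = {1, 2, 6}  B2 = {1, 5, 6}  B3 = {4, 5, 6}  B4 = {3, 4, 6}  B5 = {0, 3, 6}  B6 = {0, 6, 7}
Tree: B1–B2, B2–B3, B3–B4, B4–B5, B5–B6
Every bag has size at most 3, so the width is 3 − 1 = 2 and tw(G) ≤ 2. For the lower bound, G contains the cycle 6–2–1–5–4–3–0–7–6, so G is not a forest; only forests have treewidth ≤ 1, hence tw(G) ≥ 2. Combining the bounds, tw(G) = 2.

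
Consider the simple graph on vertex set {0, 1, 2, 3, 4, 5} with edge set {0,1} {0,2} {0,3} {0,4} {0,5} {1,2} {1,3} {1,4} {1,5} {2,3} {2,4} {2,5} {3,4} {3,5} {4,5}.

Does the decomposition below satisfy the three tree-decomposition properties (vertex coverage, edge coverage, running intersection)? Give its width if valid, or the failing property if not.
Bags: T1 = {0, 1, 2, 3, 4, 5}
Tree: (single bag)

Yes; width 5.

Checking the three conditions: (i) the bags cover all of {0, 1, 2, 3, 4, 5}; (ii) for each edge, some bag contains both endpoints; (iii) the bags containing any fixed vertex form a subtree. All hold, so the decomposition is valid with width 6 − 1 = 5.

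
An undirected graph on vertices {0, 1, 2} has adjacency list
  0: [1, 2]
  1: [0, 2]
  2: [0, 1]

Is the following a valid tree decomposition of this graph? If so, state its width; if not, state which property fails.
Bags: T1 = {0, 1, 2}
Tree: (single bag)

Yes; width 2.

Checking the three conditions: (i) the bags cover all of {0, 1, 2}; (ii) for each edge, some bag contains both endpoints; (iii) the bags containing any fixed vertex form a subtree. All hold, so the decomposition is valid with width 3 − 1 = 2.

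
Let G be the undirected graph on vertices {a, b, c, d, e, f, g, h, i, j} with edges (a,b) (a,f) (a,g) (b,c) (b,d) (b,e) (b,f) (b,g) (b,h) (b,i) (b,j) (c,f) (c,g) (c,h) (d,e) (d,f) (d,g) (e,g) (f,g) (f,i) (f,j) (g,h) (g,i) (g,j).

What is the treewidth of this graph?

A width-3 tree decomposition is:
Bags: B1 = {b, c, f, g}  B2 = {b, d, f, g}  B3 = {b, c, g, h}  B4 = {a, b, f, g}  B5 = {b, f, g, j}  B6 = {b, f, g, i}  B7 = {b, d, e, g}
Tree: B1–B2, B1–B3, B1–B4, B1–B5, B4–B6, B2–B7
Every bag has size at most 4, so the width is 4 − 1 = 3 and tw(G) ≤ 3. For the lower bound, the 4 vertices {b, d, e, g} are pairwise adjacent, and any tree decomposition puts a clique entirely inside one bag — forcing width ≥ 3. Hence tw(G) = 3 exactly.

3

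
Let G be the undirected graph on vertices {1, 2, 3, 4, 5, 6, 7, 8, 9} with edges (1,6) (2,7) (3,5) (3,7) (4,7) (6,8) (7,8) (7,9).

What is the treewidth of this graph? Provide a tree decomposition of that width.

Every bag has size at most 2, so the width is 2 − 1 = 1 and tw(G) ≤ 1. Since G has at least one edge (e.g. 7–3), it is not an edgeless graph, so tw(G) ≥ 1. Therefore the treewidth is 1.

Treewidth 1.
One optimal decomposition is:
Bags: B1 = {3, 7}  B2 = {7, 8}  B3 = {6, 8}  B4 = {4, 7}  B5 = {2, 7}  B6 = {1, 6}  B7 = {3, 5}  B8 = {7, 9}
Tree: B1–B2, B2–B3, B2–B4, B4–B5, B3–B6, B1–B7, B2–B8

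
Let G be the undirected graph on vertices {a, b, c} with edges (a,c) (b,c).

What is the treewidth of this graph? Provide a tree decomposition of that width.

Every bag has size at most 2, so the width is 2 − 1 = 1 and tw(G) ≤ 1. Any graph with an edge has treewidth ≥ 1, and G has the edge c–b. The upper and lower bounds meet at 1, so that is the treewidth.

Treewidth 1.
One optimal decomposition is:
Bags: B1 = {b, c}  B2 = {a, c}
Tree: B1–B2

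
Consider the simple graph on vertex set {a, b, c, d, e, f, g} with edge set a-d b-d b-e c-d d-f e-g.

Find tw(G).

1

A width-1 tree decomposition is:
Bags: B1 = {b, d}  B2 = {d, f}  B3 = {c, d}  B4 = {a, d}  B5 = {b, e}  B6 = {e, g}
Tree: B1–B2, B1–B3, B3–B4, B1–B5, B5–B6
Each bag holds 2 vertices, so the decomposition has width 1, which upper-bounds the treewidth. G has an edge, so its treewidth is at least 1. Therefore the treewidth is 1.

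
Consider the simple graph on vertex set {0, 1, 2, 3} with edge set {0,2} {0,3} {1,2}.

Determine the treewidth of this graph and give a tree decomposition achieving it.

Every bag has size at most 2, so the width is 2 − 1 = 1 and tw(G) ≤ 1. Since G has at least one edge (e.g. 3–0), it is not an edgeless graph, so tw(G) ≥ 1. Combining the bounds, tw(G) = 1.

Treewidth 1.
One optimal decomposition is:
Bags: B1 = {0, 3}  B2 = {0, 2}  B3 = {1, 2}
Tree: B1–B2, B2–B3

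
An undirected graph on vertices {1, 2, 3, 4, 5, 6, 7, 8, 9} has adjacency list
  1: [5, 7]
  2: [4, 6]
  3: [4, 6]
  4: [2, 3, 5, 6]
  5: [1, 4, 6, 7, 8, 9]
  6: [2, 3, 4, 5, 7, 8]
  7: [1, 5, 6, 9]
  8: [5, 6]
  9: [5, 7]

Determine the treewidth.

2

A width-2 tree decomposition is:
Bags: B1 = {1, 5, 7}  B2 = {5, 6, 7}  B3 = {5, 7, 9}  B4 = {4, 5, 6}  B5 = {2, 4, 6}  B6 = {5, 6, 8}  B7 = {3, 4, 6}
Tree: B1–B2, B1–B3, B2–B4, B4–B5, B2–B6, B4–B7
Each bag holds 3 vertices, so the decomposition has width 2, which upper-bounds the treewidth. On the other hand G contains the 3-clique {2, 4, 6}. A clique must lie in a single bag of any decomposition, so no decomposition can have width below 2. Hence tw(G) = 2 exactly.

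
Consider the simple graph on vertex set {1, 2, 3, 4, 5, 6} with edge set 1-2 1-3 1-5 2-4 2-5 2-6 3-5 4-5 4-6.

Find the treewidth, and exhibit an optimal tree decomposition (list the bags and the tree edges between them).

Treewidth 2.
One optimal decomposition is:
Bags: B1 = {1, 3, 5}  B2 = {1, 2, 5}  B3 = {2, 4, 5}  B4 = {2, 4, 6}
Tree: B1–B2, B2–B3, B3–B4

The largest bag has 3 vertices, giving width 2; this decomposition certifies tw(G) ≤ 2. For the lower bound, the 3 vertices {1, 2, 5} are pairwise adjacent, and any tree decomposition puts a clique entirely inside one bag — forcing width ≥ 2. Combining the bounds, tw(G) = 2.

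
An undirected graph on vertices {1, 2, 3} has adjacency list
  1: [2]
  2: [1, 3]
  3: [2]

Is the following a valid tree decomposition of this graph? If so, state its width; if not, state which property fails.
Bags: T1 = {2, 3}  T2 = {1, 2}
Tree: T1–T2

Yes; width 1.

Every vertex of G appears in some bag (union = {1, 2, 3}); every edge is covered by a bag; and for each vertex v the set of bags containing v is connected in the bag tree. The decomposition is therefore valid. The largest bag has 2 vertices, so the width is 1.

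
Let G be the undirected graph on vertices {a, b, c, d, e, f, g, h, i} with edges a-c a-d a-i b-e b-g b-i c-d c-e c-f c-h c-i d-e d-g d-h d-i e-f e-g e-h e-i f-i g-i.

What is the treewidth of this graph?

A width-3 tree decomposition is:
Bags: B1 = {d, e, g, i}  B2 = {c, d, e, i}  B3 = {b, e, g, i}  B4 = {a, c, d, i}  B5 = {c, d, e, h}  B6 = {c, e, f, i}
Tree: B1–B2, B1–B3, B2–B4, B2–B5, B2–B6
Every bag has size at most 4, so the width is 4 − 1 = 3 and tw(G) ≤ 3. On the other hand G contains the 4-clique {c, d, e, h}. A clique must lie in a single bag of any decomposition, so no decomposition can have width below 3. Combining the bounds, tw(G) = 3.

3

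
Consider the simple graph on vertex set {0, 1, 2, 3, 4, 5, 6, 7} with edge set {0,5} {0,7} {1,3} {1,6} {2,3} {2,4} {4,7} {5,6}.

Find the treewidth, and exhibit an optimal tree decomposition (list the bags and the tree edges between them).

Treewidth 2.
One optimal decomposition is:
Bags: B1 = {0, 5, 7}  B2 = {4, 5, 7}  B3 = {2, 4, 5}  B4 = {2, 3, 5}  B5 = {1, 3, 5}  B6 = {1, 5, 6}
Tree: B1–B2, B2–B3, B3–B4, B4–B5, B5–B6

Each bag holds 3 vertices, so the decomposition has width 2, which upper-bounds the treewidth. The edges 5–0–7–4–2–3–1–6–5 form a cycle, so G is not a tree and its treewidth is at least 2. Combining the bounds, tw(G) = 2.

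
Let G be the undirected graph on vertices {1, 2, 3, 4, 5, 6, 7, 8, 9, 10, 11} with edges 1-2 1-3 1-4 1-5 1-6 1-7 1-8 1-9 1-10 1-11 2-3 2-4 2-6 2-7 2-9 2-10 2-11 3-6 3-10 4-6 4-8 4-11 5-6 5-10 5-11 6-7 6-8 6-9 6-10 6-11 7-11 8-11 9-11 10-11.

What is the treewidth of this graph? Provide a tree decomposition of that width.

Treewidth 4.
One such decomposition:
Bags: B1 = {1, 2, 6, 10, 11}  B2 = {1, 2, 4, 6, 11}  B3 = {1, 2, 3, 6, 10}  B4 = {1, 4, 6, 8, 11}  B5 = {1, 2, 6, 9, 11}  B6 = {1, 2, 6, 7, 11}  B7 = {1, 5, 6, 10, 11}
Tree: B1–B2, B1–B3, B2–B4, B1–B5, B2–B6, B1–B7

Every bag has size at most 5, so the width is 5 − 1 = 4 and tw(G) ≤ 4. On the other hand G contains the 5-clique {1, 4, 6, 8, 11}. A clique must lie in a single bag of any decomposition, so no decomposition can have width below 4. Therefore the treewidth is 4.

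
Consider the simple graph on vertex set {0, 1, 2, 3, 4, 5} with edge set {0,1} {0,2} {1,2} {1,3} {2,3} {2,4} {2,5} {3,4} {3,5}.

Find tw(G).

2

A width-2 tree decomposition is:
Bags: B1 = {2, 3, 5}  B2 = {2, 3, 4}  B3 = {1, 2, 3}  B4 = {0, 1, 2}
Tree: B1–B2, B1–B3, B3–B4
Every bag has size at most 3, so the width is 3 − 1 = 2 and tw(G) ≤ 2. For the lower bound, the 3 vertices {0, 1, 2} are pairwise adjacent, and any tree decomposition puts a clique entirely inside one bag — forcing width ≥ 2. The upper and lower bounds meet at 2, so that is the treewidth.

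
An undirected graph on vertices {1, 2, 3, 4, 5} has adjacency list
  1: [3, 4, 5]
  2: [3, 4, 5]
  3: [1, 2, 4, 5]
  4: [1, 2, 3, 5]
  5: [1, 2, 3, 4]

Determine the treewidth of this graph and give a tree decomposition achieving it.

The largest bag has 4 vertices, giving width 3; this decomposition certifies tw(G) ≤ 3. Conversely, {1, 3, 4, 5} is a clique of size 4, and the vertices of any clique must share a bag in every tree decomposition; so some bag has ≥ 4 vertices and tw(G) ≥ 3. Combining the bounds, tw(G) = 3.

Treewidth 3.
One such decomposition:
Bags: B1 = {2, 3, 4, 5}  B2 = {1, 3, 4, 5}
Tree: B1–B2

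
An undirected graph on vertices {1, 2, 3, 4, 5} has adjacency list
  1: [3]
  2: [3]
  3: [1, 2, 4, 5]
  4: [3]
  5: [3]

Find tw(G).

A width-1 tree decomposition is:
Bags: B1 = {3, 5}  B2 = {3, 4}  B3 = {1, 3}  B4 = {2, 3}
Tree: B1–B2, B1–B3, B2–B4
Each bag holds 2 vertices, so the decomposition has width 1, which upper-bounds the treewidth. Since G has at least one edge (e.g. 3–5), it is not an edgeless graph, so tw(G) ≥ 1. The upper and lower bounds meet at 1, so that is the treewidth.

1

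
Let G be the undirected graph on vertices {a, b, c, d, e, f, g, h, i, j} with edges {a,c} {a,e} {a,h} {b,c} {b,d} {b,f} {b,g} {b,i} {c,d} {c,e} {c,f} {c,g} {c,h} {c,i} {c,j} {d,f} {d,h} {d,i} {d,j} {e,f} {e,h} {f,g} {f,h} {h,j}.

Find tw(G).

3

A width-3 tree decomposition is:
Bags: B1 = {b, c, f, g}  B2 = {b, c, d, f}  B3 = {c, d, f, h}  B4 = {c, e, f, h}  B5 = {c, d, h, j}  B6 = {a, c, e, h}  B7 = {b, c, d, i}
Tree: B1–B2, B2–B3, B3–B4, B3–B5, B4–B6, B2–B7
Every bag has size at most 4, so the width is 4 − 1 = 3 and tw(G) ≤ 3. Conversely, {c, d, h, j} is a clique of size 4, and the vertices of any clique must share a bag in every tree decomposition; so some bag has ≥ 4 vertices and tw(G) ≥ 3. Therefore the treewidth is 3.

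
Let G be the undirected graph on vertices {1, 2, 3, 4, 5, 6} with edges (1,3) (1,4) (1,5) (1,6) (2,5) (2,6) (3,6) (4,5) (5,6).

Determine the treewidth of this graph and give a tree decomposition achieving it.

Treewidth 2.
Bags: B1 = {1, 5, 6}  B2 = {1, 3, 6}  B3 = {1, 4, 5}  B4 = {2, 5, 6}
Tree: B1–B2, B1–B3, B1–B4

The largest bag has 3 vertices, giving width 2; this decomposition certifies tw(G) ≤ 2. On the other hand G contains the 3-clique {1, 3, 6}. A clique must lie in a single bag of any decomposition, so no decomposition can have width below 2. The upper and lower bounds meet at 2, so that is the treewidth.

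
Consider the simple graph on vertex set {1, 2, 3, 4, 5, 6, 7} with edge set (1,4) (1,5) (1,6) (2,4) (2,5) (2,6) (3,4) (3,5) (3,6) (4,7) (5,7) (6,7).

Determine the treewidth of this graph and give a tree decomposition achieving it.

Treewidth 3.
One optimal decomposition is:
Bags: B1 = {2, 4, 5, 6}  B2 = {1, 4, 5, 6}  B3 = {4, 5, 6, 7}  B4 = {3, 4, 5, 6}
Tree: B1–B2, B2–B3, B3–B4

The largest bag has 4 vertices, giving width 3; this decomposition certifies tw(G) ≤ 3. For the lower bound: the 4 vertex sets {2,5}, {1,6}, {4}, {7} are disjoint, each induces a connected subgraph, and every pair is joined by at least one edge of G. Contracting each set to a single vertex therefore yields K_{4} as a minor, and since treewidth is minor-monotone, tw(G) ≥ tw(K_{4}) = 3. Therefore the treewidth is 3.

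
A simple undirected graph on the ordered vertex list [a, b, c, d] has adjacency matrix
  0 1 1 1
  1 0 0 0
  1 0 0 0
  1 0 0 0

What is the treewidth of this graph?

A width-1 tree decomposition is:
Bags: B1 = {a, d}  B2 = {a, b}  B3 = {a, c}
Tree: B1–B2, B1–B3
Every bag has size at most 2, so the width is 2 − 1 = 1 and tw(G) ≤ 1. G has an edge, so its treewidth is at least 1. Therefore the treewidth is 1.

1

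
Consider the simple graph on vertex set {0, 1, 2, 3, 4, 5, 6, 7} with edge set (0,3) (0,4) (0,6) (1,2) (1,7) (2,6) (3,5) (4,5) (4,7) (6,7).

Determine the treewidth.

A width-2 tree decomposition is:
Bags: B1 = {0, 3, 5}  B2 = {0, 4, 5}  B3 = {0, 4, 6}  B4 = {4, 6, 7}  B5 = {2, 6, 7}  B6 = {1, 2, 7}
Tree: B1–B2, B2–B3, B3–B4, B4–B5, B5–B6
Every bag has size at most 3, so the width is 3 − 1 = 2 and tw(G) ≤ 2. Since 3–5–4–0–3 is a cycle in G, G is not acyclic. Forests are exactly the graphs of treewidth ≤ 1, so tw(G) ≥ 2. Combining the bounds, tw(G) = 2.

2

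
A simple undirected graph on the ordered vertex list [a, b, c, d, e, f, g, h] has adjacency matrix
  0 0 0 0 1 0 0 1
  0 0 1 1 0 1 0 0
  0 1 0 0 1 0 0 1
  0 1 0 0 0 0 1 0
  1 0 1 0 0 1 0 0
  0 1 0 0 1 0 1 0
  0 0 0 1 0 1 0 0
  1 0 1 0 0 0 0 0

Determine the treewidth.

2

A width-2 tree decomposition is:
Bags: B1 = {d, f, g}  B2 = {b, d, f}  B3 = {b, e, f}  B4 = {b, c, e}  B5 = {a, c, e}  B6 = {a, c, h}
Tree: B1–B2, B2–B3, B3–B4, B4–B5, B5–B6
Every bag has size at most 3, so the width is 3 − 1 = 2 and tw(G) ≤ 2. The edges g–d–b–f–g form a cycle, so G is not a tree and its treewidth is at least 2. The upper and lower bounds meet at 2, so that is the treewidth.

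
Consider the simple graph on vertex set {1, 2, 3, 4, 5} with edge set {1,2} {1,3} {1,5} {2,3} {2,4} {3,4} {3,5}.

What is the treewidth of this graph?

A width-2 tree decomposition is:
Bags: B1 = {1, 2, 3}  B2 = {1, 3, 5}  B3 = {2, 3, 4}
Tree: B1–B2, B1–B3
Every bag has size at most 3, so the width is 3 − 1 = 2 and tw(G) ≤ 2. On the other hand G contains the 3-clique {1, 2, 3}. A clique must lie in a single bag of any decomposition, so no decomposition can have width below 2. Hence tw(G) = 2 exactly.

2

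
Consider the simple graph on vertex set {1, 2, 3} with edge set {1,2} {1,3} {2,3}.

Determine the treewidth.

2

A width-2 tree decomposition is:
Bags: B1 = {1, 2, 3}
Tree: (single bag)
With just one bag of size 3, the width is 3 − 1 = 2, so tw(G) ≤ 2. For the lower bound, the 3 vertices {1, 2, 3} are pairwise adjacent, and any tree decomposition puts a clique entirely inside one bag — forcing width ≥ 2. Hence tw(G) = 2 exactly.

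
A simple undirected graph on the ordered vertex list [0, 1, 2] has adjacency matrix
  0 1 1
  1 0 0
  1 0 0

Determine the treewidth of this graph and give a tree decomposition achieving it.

The largest bag has 2 vertices, giving width 1; this decomposition certifies tw(G) ≤ 1. Any graph with an edge has treewidth ≥ 1, and G has the edge 1–0. Hence tw(G) = 1 exactly.

Treewidth 1.
One such decomposition:
Bags: B1 = {0, 1}  B2 = {0, 2}
Tree: B1–B2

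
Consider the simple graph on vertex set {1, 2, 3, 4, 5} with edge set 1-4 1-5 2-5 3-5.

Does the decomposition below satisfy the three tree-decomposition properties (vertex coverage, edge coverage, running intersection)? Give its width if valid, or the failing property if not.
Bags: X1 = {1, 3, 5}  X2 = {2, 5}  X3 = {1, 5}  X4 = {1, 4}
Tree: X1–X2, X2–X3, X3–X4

No — bags containing vertex 1 are not connected in the tree.

A tree decomposition must satisfy three properties: every vertex lies in some bag; for every edge, both endpoints lie together in some bag; and for every vertex, the bags containing it form a connected subtree. Here bags containing vertex 1 are not connected in the tree, so the decomposition is invalid.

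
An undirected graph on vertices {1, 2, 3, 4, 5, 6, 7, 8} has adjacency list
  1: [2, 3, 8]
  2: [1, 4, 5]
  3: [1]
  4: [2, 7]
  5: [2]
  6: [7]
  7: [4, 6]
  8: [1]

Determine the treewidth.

1

A width-1 tree decomposition is:
Bags: B1 = {1, 3}  B2 = {1, 2}  B3 = {1, 8}  B4 = {2, 4}  B5 = {2, 5}  B6 = {4, 7}  B7 = {6, 7}
Tree: B1–B2, B1–B3, B2–B4, B4–B5, B4–B6, B6–B7
Every bag has size at most 2, so the width is 2 − 1 = 1 and tw(G) ≤ 1. Since G has at least one edge (e.g. 3–1), it is not an edgeless graph, so tw(G) ≥ 1. Hence tw(G) = 1 exactly.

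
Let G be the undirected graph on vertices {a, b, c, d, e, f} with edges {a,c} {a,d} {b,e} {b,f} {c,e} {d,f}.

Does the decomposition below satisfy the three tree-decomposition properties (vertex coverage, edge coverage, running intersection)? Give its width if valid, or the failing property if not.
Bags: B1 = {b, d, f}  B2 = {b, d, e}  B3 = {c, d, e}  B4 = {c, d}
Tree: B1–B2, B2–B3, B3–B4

No — vertex a appears in no bag.

A tree decomposition must satisfy three properties: every vertex lies in some bag; for every edge, both endpoints lie together in some bag; and for every vertex, the bags containing it form a connected subtree. Here vertex a appears in no bag, so the decomposition is invalid.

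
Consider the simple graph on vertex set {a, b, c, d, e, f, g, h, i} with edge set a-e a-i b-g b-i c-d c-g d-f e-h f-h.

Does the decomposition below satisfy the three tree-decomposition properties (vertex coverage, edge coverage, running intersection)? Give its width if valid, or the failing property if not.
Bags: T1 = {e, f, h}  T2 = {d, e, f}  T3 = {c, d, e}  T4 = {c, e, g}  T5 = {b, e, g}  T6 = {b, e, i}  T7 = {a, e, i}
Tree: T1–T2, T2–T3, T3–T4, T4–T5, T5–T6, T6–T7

Checking the three conditions: (i) the bags cover all of {a, b, c, d, e, f, g, h, i}; (ii) for each edge, some bag contains both endpoints; (iii) the bags containing any fixed vertex form a subtree. All hold, so the decomposition is valid with width 3 − 1 = 2.

Yes; width 2.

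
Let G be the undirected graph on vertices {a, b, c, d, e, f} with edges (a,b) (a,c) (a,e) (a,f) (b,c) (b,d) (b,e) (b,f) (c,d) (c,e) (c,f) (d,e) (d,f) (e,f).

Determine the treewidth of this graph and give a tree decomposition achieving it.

Treewidth 4.
One optimal decomposition is:
Bags: B1 = {b, c, d, e, f}  B2 = {a, b, c, e, f}
Tree: B1–B2

Every bag has size at most 5, so the width is 5 − 1 = 4 and tw(G) ≤ 4. On the other hand G contains the 5-clique {b, c, d, e, f}. A clique must lie in a single bag of any decomposition, so no decomposition can have width below 4. Combining the bounds, tw(G) = 4.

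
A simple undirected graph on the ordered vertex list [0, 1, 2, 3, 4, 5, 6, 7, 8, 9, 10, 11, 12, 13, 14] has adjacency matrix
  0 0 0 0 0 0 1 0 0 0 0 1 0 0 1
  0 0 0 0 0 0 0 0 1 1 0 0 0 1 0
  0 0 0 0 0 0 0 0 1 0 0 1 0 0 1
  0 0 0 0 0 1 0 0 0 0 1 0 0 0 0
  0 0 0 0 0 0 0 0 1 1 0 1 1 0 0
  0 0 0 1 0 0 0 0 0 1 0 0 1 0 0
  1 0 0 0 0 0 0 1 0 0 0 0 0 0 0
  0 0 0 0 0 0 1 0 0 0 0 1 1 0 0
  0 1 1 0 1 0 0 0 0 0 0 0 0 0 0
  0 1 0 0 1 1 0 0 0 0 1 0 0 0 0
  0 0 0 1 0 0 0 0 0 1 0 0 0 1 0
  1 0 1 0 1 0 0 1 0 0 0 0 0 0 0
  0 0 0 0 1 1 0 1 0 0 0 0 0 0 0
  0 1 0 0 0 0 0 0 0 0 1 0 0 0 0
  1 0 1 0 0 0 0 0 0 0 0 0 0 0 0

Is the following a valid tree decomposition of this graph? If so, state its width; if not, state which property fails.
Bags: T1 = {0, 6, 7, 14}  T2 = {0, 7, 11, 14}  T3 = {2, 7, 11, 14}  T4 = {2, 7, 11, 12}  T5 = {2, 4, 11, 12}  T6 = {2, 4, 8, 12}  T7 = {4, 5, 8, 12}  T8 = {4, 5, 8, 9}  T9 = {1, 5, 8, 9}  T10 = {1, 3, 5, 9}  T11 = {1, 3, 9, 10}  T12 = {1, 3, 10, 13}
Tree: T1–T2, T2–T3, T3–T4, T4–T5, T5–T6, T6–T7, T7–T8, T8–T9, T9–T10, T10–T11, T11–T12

Checking the three conditions: (i) the bags cover all of {0, 1, 2, 3, 4, 5, 6, 7, 8, 9, 10, 11, 12, 13, 14}; (ii) for each edge, some bag contains both endpoints; (iii) the bags containing any fixed vertex form a subtree. All hold, so the decomposition is valid with width 4 − 1 = 3.

Yes; width 3.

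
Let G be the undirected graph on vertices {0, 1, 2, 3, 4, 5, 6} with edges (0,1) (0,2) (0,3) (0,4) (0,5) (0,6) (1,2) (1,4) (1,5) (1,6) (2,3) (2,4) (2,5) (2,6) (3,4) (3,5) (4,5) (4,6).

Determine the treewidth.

4

A width-4 tree decomposition is:
Bags: B1 = {0, 1, 2, 4, 5}  B2 = {0, 1, 2, 4, 6}  B3 = {0, 2, 3, 4, 5}
Tree: B1–B2, B1–B3
The largest bag has 5 vertices, giving width 4; this decomposition certifies tw(G) ≤ 4. Conversely, {0, 1, 2, 4, 5} is a clique of size 5, and the vertices of any clique must share a bag in every tree decomposition; so some bag has ≥ 5 vertices and tw(G) ≥ 4. The upper and lower bounds meet at 4, so that is the treewidth.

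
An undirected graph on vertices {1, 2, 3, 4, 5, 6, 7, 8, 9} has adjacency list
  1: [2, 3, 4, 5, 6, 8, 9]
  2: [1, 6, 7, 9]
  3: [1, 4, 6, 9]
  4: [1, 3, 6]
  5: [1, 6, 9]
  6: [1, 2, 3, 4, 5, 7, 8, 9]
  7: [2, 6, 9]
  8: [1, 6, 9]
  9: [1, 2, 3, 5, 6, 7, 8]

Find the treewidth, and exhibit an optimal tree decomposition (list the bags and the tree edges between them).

Every bag has size at most 4, so the width is 4 − 1 = 3 and tw(G) ≤ 3. Conversely, {1, 6, 8, 9} is a clique of size 4, and the vertices of any clique must share a bag in every tree decomposition; so some bag has ≥ 4 vertices and tw(G) ≥ 3. Hence tw(G) = 3 exactly.

Treewidth 3.
One optimal decomposition is:
Bags: B1 = {1, 3, 6, 9}  B2 = {1, 2, 6, 9}  B3 = {1, 5, 6, 9}  B4 = {2, 6, 7, 9}  B5 = {1, 3, 4, 6}  B6 = {1, 6, 8, 9}
Tree: B1–B2, B1–B3, B2–B4, B1–B5, B3–B6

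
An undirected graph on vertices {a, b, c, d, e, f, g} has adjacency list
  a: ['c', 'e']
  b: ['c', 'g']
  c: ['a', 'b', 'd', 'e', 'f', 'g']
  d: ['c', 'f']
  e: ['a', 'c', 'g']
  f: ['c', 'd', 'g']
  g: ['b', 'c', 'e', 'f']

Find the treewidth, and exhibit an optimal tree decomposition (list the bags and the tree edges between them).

Every bag has size at most 3, so the width is 3 − 1 = 2 and tw(G) ≤ 2. For the lower bound, the 3 vertices {c, d, f} are pairwise adjacent, and any tree decomposition puts a clique entirely inside one bag — forcing width ≥ 2. Combining the bounds, tw(G) = 2.

Treewidth 2.
Bags: B1 = {b, c, g}  B2 = {c, f, g}  B3 = {c, e, g}  B4 = {a, c, e}  B5 = {c, d, f}
Tree: B1–B2, B2–B3, B3–B4, B2–B5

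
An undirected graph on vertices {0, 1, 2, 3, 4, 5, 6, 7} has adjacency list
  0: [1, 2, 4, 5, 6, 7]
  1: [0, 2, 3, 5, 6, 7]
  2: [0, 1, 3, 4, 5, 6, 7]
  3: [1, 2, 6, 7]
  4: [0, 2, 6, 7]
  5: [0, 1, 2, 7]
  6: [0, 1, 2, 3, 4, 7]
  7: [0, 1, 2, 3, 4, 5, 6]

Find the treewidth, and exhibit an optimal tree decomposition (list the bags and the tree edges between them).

Each bag holds 5 vertices, so the decomposition has width 4, which upper-bounds the treewidth. On the other hand G contains the 5-clique {0, 1, 2, 5, 7}. A clique must lie in a single bag of any decomposition, so no decomposition can have width below 4. Hence tw(G) = 4 exactly.

Treewidth 4.
One optimal decomposition is:
Bags: B1 = {0, 1, 2, 6, 7}  B2 = {0, 2, 4, 6, 7}  B3 = {1, 2, 3, 6, 7}  B4 = {0, 1, 2, 5, 7}
Tree: B1–B2, B1–B3, B1–B4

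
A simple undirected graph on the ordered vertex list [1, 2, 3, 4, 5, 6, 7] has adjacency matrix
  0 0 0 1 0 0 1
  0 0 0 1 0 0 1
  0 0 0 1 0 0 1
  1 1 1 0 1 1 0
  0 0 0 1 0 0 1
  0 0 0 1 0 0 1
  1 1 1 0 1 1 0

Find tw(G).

A width-2 tree decomposition is:
Bags: B1 = {4, 6, 7}  B2 = {2, 4, 7}  B3 = {4, 5, 7}  B4 = {3, 4, 7}  B5 = {1, 4, 7}
Tree: B1–B2, B2–B3, B3–B4, B4–B5
The largest bag has 3 vertices, giving width 2; this decomposition certifies tw(G) ≤ 2. For the lower bound, G contains the cycle 4–6–7–2–4, so G is not a forest; only forests have treewidth ≤ 1, hence tw(G) ≥ 2. Hence tw(G) = 2 exactly.

2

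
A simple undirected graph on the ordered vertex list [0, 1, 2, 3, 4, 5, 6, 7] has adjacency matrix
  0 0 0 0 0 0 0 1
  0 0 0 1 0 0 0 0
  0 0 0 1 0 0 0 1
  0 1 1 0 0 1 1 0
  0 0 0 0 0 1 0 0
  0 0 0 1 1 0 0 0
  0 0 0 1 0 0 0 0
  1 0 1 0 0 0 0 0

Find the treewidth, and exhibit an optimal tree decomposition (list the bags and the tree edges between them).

Treewidth 1.
Bags: B1 = {2, 7}  B2 = {0, 7}  B3 = {2, 3}  B4 = {3, 6}  B5 = {3, 5}  B6 = {4, 5}  B7 = {1, 3}
Tree: B1–B2, B1–B3, B3–B4, B3–B5, B5–B6, B5–B7

Each bag holds 2 vertices, so the decomposition has width 1, which upper-bounds the treewidth. Any graph with an edge has treewidth ≥ 1, and G has the edge 2–7. The upper and lower bounds meet at 1, so that is the treewidth.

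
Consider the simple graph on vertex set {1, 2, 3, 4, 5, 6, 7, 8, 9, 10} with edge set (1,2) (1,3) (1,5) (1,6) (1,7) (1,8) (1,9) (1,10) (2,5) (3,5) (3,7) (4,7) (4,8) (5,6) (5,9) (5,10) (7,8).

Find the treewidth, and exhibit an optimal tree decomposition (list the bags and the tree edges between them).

Treewidth 2.
One such decomposition:
Bags: B1 = {1, 7, 8}  B2 = {1, 3, 7}  B3 = {1, 3, 5}  B4 = {1, 2, 5}  B5 = {1, 5, 10}  B6 = {1, 5, 9}  B7 = {4, 7, 8}  B8 = {1, 5, 6}
Tree: B1–B2, B2–B3, B3–B4, B4–B5, B5–B6, B1–B7, B6–B8

The largest bag has 3 vertices, giving width 2; this decomposition certifies tw(G) ≤ 2. For the lower bound, the 3 vertices {1, 7, 8} are pairwise adjacent, and any tree decomposition puts a clique entirely inside one bag — forcing width ≥ 2. Hence tw(G) = 2 exactly.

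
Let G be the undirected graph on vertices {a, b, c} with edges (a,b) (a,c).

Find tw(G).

1

A width-1 tree decomposition is:
Bags: B1 = {a, c}  B2 = {a, b}
Tree: B1–B2
Every bag has size at most 2, so the width is 2 − 1 = 1 and tw(G) ≤ 1. G has an edge, so its treewidth is at least 1. Combining the bounds, tw(G) = 1.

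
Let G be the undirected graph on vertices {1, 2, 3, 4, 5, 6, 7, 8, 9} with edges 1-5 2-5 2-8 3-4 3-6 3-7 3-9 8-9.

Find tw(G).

1

A width-1 tree decomposition is:
Bags: B1 = {8, 9}  B2 = {2, 8}  B3 = {3, 9}  B4 = {2, 5}  B5 = {3, 6}  B6 = {3, 4}  B7 = {3, 7}  B8 = {1, 5}
Tree: B1–B2, B1–B3, B2–B4, B3–B5, B3–B6, B6–B7, B4–B8
Each bag holds 2 vertices, so the decomposition has width 1, which upper-bounds the treewidth. Since G has at least one edge (e.g. 9–8), it is not an edgeless graph, so tw(G) ≥ 1. The upper and lower bounds meet at 1, so that is the treewidth.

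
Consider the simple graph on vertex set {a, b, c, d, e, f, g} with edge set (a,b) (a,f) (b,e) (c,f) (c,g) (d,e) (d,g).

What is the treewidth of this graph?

A width-2 tree decomposition is:
Bags: B1 = {a, b, e}  B2 = {a, e, f}  B3 = {c, e, f}  B4 = {c, e, g}  B5 = {d, e, g}
Tree: B1–B2, B2–B3, B3–B4, B4–B5
Each bag holds 3 vertices, so the decomposition has width 2, which upper-bounds the treewidth. The edges e–b–a–f–c–g–d–e form a cycle, so G is not a tree and its treewidth is at least 2. Therefore the treewidth is 2.

2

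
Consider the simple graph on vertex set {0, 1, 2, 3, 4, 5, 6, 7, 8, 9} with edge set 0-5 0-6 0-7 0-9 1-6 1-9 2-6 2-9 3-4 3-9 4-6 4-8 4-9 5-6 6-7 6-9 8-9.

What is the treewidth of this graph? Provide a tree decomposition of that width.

Every bag has size at most 3, so the width is 3 − 1 = 2 and tw(G) ≤ 2. On the other hand G contains the 3-clique {4, 8, 9}. A clique must lie in a single bag of any decomposition, so no decomposition can have width below 2. Therefore the treewidth is 2.

Treewidth 2.
One optimal decomposition is:
Bags: B1 = {4, 6, 9}  B2 = {0, 6, 9}  B3 = {0, 5, 6}  B4 = {4, 8, 9}  B5 = {1, 6, 9}  B6 = {0, 6, 7}  B7 = {2, 6, 9}  B8 = {3, 4, 9}
Tree: B1–B2, B2–B3, B1–B4, B1–B5, B2–B6, B1–B7, B4–B8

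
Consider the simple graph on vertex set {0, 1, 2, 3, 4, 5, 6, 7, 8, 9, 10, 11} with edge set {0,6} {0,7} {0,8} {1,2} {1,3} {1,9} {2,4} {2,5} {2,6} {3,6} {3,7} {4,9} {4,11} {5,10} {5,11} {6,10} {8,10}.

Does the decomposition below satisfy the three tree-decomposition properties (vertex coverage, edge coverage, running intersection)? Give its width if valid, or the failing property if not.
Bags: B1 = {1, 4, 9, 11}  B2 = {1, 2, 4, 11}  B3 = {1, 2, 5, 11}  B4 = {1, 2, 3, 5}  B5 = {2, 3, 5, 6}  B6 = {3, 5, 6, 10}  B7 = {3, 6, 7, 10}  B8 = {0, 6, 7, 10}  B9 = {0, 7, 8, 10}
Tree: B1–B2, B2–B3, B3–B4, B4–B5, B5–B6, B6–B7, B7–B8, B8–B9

Every vertex of G appears in some bag (union = {0, 1, 2, 3, 4, 5, 6, 7, 8, 9, 10, 11}); every edge is covered by a bag; and for each vertex v the set of bags containing v is connected in the bag tree. The decomposition is therefore valid. The largest bag has 4 vertices, so the width is 3.

Yes; width 3.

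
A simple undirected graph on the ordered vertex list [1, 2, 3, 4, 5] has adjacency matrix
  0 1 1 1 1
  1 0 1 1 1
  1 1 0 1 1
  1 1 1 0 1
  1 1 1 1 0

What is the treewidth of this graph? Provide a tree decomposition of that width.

With just one bag of size 5, the width is 5 − 1 = 4, so tw(G) ≤ 4. On the other hand G contains the 5-clique {1, 2, 3, 4, 5}. A clique must lie in a single bag of any decomposition, so no decomposition can have width below 4. Hence tw(G) = 4 exactly.

Treewidth 4.
One such decomposition:
Bags: B1 = {1, 2, 3, 4, 5}
Tree: (single bag)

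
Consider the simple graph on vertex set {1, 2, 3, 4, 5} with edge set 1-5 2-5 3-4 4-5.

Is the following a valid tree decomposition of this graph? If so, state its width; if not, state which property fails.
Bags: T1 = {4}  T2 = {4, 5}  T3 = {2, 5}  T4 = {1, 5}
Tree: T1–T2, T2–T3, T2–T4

No — vertex 3 appears in no bag.

A tree decomposition must satisfy three properties: every vertex lies in some bag; for every edge, both endpoints lie together in some bag; and for every vertex, the bags containing it form a connected subtree. Here vertex 3 appears in no bag, so the decomposition is invalid.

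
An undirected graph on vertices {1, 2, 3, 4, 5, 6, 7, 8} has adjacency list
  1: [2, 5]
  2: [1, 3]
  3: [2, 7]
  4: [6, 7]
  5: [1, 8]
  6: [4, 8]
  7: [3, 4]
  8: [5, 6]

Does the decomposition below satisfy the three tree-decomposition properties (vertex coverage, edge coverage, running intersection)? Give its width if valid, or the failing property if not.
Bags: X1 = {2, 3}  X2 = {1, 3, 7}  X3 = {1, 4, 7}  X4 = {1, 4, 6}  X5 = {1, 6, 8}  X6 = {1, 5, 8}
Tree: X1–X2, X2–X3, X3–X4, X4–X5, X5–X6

No — edge (1,2) lies in no bag.

A tree decomposition must satisfy three properties: every vertex lies in some bag; for every edge, both endpoints lie together in some bag; and for every vertex, the bags containing it form a connected subtree. Here edge (1,2) lies in no bag, so the decomposition is invalid.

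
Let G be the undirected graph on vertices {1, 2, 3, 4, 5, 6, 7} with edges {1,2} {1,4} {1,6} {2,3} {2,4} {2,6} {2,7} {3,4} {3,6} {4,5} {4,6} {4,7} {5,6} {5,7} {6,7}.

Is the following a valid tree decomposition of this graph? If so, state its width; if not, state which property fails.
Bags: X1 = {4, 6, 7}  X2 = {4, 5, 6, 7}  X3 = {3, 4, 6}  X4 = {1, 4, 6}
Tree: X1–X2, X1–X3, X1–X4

A tree decomposition must satisfy three properties: every vertex lies in some bag; for every edge, both endpoints lie together in some bag; and for every vertex, the bags containing it form a connected subtree. Here vertex 2 appears in no bag, so the decomposition is invalid.

No — vertex 2 appears in no bag.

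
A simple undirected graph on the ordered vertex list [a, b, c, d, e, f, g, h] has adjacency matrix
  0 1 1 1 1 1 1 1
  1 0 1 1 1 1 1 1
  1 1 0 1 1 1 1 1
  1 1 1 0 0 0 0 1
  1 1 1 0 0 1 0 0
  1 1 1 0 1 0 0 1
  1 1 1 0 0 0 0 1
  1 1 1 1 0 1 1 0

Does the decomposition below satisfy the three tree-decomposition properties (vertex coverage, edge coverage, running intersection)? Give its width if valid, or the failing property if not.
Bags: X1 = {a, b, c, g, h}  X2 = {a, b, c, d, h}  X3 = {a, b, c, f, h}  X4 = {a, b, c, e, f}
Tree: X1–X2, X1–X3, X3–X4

Vertex coverage: the bags together contain {a, b, c, d, e, f, g, h}, the full vertex set. Edge coverage: each edge of G has both endpoints in at least one bag. Running intersection: for every vertex, the bags containing it form a connected subtree. All three properties hold, so this is a valid tree decomposition of width max|bag| − 1 = 4, and hence tw(G) ≤ 4.

Yes; width 4.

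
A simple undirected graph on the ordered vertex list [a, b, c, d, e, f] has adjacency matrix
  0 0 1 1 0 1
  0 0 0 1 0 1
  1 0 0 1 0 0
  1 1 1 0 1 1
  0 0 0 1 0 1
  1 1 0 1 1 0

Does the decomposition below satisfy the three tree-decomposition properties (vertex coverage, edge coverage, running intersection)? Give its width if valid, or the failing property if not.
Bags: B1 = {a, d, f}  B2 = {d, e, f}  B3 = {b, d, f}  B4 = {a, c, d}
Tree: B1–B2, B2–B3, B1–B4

Yes; width 2.

Vertex coverage: the bags together contain {a, b, c, d, e, f}, the full vertex set. Edge coverage: each edge of G has both endpoints in at least one bag. Running intersection: for every vertex, the bags containing it form a connected subtree. All three properties hold, so this is a valid tree decomposition of width max|bag| − 1 = 2, and hence tw(G) ≤ 2.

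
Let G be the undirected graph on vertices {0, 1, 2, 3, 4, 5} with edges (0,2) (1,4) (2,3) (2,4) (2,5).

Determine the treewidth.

1

A width-1 tree decomposition is:
Bags: B1 = {2, 3}  B2 = {2, 4}  B3 = {0, 2}  B4 = {2, 5}  B5 = {1, 4}
Tree: B1–B2, B2–B3, B2–B4, B2–B5
Each bag holds 2 vertices, so the decomposition has width 1, which upper-bounds the treewidth. Since G has at least one edge (e.g. 3–2), it is not an edgeless graph, so tw(G) ≥ 1. Hence tw(G) = 1 exactly.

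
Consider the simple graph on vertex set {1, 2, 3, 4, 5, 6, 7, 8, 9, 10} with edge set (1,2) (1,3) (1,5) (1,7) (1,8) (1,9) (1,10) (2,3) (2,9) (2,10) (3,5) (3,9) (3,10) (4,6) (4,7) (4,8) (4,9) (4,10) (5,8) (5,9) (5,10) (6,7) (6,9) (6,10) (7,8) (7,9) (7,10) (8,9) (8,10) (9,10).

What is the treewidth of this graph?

4

A width-4 tree decomposition is:
Bags: B1 = {4, 7, 8, 9, 10}  B2 = {1, 7, 8, 9, 10}  B3 = {1, 5, 8, 9, 10}  B4 = {1, 3, 5, 9, 10}  B5 = {1, 2, 3, 9, 10}  B6 = {4, 6, 7, 9, 10}
Tree: B1–B2, B2–B3, B3–B4, B4–B5, B1–B6
Each bag holds 5 vertices, so the decomposition has width 4, which upper-bounds the treewidth. On the other hand G contains the 5-clique {1, 5, 8, 9, 10}. A clique must lie in a single bag of any decomposition, so no decomposition can have width below 4. Combining the bounds, tw(G) = 4.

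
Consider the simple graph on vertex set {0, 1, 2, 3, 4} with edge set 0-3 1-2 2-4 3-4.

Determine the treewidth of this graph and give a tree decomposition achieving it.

Each bag holds 2 vertices, so the decomposition has width 1, which upper-bounds the treewidth. Since G has at least one edge (e.g. 1–2), it is not an edgeless graph, so tw(G) ≥ 1. Hence tw(G) = 1 exactly.

Treewidth 1.
One optimal decomposition is:
Bags: B1 = {1, 2}  B2 = {2, 4}  B3 = {3, 4}  B4 = {0, 3}
Tree: B1–B2, B2–B3, B3–B4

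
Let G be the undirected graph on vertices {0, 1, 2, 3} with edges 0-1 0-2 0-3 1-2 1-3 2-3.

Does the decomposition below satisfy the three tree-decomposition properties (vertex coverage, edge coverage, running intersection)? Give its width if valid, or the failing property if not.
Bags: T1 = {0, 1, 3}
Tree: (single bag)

No — vertex 2 appears in no bag.

A tree decomposition must satisfy three properties: every vertex lies in some bag; for every edge, both endpoints lie together in some bag; and for every vertex, the bags containing it form a connected subtree. Here vertex 2 appears in no bag, so the decomposition is invalid.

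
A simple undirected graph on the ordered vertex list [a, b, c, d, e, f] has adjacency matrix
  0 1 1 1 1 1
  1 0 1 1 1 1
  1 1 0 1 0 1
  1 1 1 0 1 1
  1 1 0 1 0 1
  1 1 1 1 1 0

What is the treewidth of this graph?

4

A width-4 tree decomposition is:
Bags: B1 = {a, b, c, d, f}  B2 = {a, b, d, e, f}
Tree: B1–B2
The largest bag has 5 vertices, giving width 4; this decomposition certifies tw(G) ≤ 4. On the other hand G contains the 5-clique {a, b, d, e, f}. A clique must lie in a single bag of any decomposition, so no decomposition can have width below 4. Combining the bounds, tw(G) = 4.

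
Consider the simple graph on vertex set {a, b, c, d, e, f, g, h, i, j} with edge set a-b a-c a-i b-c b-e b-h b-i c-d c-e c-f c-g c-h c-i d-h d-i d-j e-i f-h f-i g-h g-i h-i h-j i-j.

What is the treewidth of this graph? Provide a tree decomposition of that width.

Each bag holds 4 vertices, so the decomposition has width 3, which upper-bounds the treewidth. For the lower bound, the 4 vertices {d, h, i, j} are pairwise adjacent, and any tree decomposition puts a clique entirely inside one bag — forcing width ≥ 3. Combining the bounds, tw(G) = 3.

Treewidth 3.
One optimal decomposition is:
Bags: B1 = {b, c, e, i}  B2 = {b, c, h, i}  B3 = {a, b, c, i}  B4 = {c, d, h, i}  B5 = {d, h, i, j}  B6 = {c, g, h, i}  B7 = {c, f, h, i}
Tree: B1–B2, B1–B3, B2–B4, B4–B5, B4–B6, B6–B7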